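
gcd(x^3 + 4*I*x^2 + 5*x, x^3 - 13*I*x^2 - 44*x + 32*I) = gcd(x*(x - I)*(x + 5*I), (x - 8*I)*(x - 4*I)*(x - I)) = x - I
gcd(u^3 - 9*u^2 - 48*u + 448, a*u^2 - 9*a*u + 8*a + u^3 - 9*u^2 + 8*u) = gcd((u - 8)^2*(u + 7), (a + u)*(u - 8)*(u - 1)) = u - 8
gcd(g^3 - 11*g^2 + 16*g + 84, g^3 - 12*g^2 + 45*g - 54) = g - 6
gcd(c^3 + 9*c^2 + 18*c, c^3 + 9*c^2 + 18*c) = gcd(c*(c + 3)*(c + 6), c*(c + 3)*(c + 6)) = c^3 + 9*c^2 + 18*c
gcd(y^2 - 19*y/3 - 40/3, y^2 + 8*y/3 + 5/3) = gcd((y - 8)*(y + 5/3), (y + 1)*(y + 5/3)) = y + 5/3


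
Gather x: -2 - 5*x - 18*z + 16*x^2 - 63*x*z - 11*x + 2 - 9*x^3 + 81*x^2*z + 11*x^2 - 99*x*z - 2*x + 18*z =-9*x^3 + x^2*(81*z + 27) + x*(-162*z - 18)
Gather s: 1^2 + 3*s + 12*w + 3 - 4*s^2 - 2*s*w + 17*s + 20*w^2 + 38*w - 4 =-4*s^2 + s*(20 - 2*w) + 20*w^2 + 50*w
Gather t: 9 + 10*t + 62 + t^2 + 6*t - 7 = t^2 + 16*t + 64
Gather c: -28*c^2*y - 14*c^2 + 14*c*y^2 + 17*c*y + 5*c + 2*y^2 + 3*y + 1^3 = c^2*(-28*y - 14) + c*(14*y^2 + 17*y + 5) + 2*y^2 + 3*y + 1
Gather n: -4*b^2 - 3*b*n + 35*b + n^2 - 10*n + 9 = -4*b^2 + 35*b + n^2 + n*(-3*b - 10) + 9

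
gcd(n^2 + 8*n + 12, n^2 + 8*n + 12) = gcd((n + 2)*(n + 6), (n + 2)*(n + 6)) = n^2 + 8*n + 12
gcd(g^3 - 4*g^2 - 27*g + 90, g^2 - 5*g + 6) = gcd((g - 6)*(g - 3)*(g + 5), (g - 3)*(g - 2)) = g - 3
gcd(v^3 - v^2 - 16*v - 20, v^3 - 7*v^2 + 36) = v + 2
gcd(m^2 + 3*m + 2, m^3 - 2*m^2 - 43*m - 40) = m + 1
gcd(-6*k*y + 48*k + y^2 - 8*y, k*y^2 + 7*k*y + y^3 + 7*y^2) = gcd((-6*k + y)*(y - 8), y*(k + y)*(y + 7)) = 1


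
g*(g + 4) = g^2 + 4*g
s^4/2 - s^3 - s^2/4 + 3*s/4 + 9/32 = (s/2 + 1/4)*(s - 3/2)^2*(s + 1/2)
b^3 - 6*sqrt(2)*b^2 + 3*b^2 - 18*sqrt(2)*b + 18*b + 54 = (b + 3)*(b - 3*sqrt(2))^2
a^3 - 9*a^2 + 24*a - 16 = (a - 4)^2*(a - 1)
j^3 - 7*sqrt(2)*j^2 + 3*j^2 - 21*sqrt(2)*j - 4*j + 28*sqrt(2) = (j - 1)*(j + 4)*(j - 7*sqrt(2))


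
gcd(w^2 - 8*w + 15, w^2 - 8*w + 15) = w^2 - 8*w + 15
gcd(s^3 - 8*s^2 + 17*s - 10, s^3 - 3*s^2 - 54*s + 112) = s - 2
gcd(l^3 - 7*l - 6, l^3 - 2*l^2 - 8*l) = l + 2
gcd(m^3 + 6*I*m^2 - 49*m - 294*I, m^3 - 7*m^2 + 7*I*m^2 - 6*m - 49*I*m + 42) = m^2 + m*(-7 + 6*I) - 42*I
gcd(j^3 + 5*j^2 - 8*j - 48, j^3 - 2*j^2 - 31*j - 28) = j + 4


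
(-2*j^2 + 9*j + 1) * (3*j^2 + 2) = -6*j^4 + 27*j^3 - j^2 + 18*j + 2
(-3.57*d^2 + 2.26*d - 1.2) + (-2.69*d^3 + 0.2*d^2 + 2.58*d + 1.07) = -2.69*d^3 - 3.37*d^2 + 4.84*d - 0.13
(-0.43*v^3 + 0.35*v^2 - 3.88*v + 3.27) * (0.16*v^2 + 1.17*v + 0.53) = -0.0688*v^5 - 0.4471*v^4 - 0.4392*v^3 - 3.8309*v^2 + 1.7695*v + 1.7331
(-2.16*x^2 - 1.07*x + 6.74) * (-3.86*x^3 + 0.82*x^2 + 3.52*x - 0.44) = 8.3376*x^5 + 2.359*x^4 - 34.497*x^3 + 2.7108*x^2 + 24.1956*x - 2.9656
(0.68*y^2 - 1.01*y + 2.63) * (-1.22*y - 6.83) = -0.8296*y^3 - 3.4122*y^2 + 3.6897*y - 17.9629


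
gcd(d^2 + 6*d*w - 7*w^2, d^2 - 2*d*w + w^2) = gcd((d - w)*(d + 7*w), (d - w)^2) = -d + w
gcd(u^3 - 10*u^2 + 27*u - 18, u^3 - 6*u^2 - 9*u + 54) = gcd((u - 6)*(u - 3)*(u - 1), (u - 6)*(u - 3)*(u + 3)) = u^2 - 9*u + 18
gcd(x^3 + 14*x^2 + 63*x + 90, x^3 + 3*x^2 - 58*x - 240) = x^2 + 11*x + 30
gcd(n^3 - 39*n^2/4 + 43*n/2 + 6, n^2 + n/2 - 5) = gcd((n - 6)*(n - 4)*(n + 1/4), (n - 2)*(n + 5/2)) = 1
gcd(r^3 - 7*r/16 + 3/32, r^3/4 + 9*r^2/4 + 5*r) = 1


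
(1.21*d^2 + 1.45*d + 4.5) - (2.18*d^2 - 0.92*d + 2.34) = -0.97*d^2 + 2.37*d + 2.16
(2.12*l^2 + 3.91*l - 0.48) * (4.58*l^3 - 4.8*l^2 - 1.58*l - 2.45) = 9.7096*l^5 + 7.7318*l^4 - 24.316*l^3 - 9.0678*l^2 - 8.8211*l + 1.176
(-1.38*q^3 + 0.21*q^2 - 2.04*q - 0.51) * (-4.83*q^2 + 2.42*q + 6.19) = 6.6654*q^5 - 4.3539*q^4 + 1.8192*q^3 - 1.1736*q^2 - 13.8618*q - 3.1569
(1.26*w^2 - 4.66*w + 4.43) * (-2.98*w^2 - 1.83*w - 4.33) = -3.7548*w^4 + 11.581*w^3 - 10.1294*w^2 + 12.0709*w - 19.1819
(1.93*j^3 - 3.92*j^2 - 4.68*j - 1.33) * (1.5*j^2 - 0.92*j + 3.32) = 2.895*j^5 - 7.6556*j^4 + 2.994*j^3 - 10.7038*j^2 - 14.314*j - 4.4156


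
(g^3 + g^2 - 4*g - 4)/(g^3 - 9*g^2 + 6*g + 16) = (g + 2)/(g - 8)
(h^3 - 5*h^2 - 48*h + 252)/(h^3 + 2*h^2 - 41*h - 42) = (h - 6)/(h + 1)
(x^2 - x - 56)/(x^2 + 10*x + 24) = (x^2 - x - 56)/(x^2 + 10*x + 24)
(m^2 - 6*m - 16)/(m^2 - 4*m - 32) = (m + 2)/(m + 4)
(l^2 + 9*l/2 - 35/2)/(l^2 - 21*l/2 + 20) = (l + 7)/(l - 8)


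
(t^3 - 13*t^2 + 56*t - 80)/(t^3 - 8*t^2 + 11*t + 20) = (t - 4)/(t + 1)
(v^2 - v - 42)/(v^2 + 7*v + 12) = (v^2 - v - 42)/(v^2 + 7*v + 12)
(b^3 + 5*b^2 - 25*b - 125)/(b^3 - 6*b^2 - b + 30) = (b^2 + 10*b + 25)/(b^2 - b - 6)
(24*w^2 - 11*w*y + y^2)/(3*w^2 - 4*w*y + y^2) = (-8*w + y)/(-w + y)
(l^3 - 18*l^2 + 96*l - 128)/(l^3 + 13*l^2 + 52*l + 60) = (l^3 - 18*l^2 + 96*l - 128)/(l^3 + 13*l^2 + 52*l + 60)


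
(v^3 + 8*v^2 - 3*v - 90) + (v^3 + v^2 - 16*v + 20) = 2*v^3 + 9*v^2 - 19*v - 70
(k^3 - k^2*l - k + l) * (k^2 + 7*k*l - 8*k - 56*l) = k^5 + 6*k^4*l - 8*k^4 - 7*k^3*l^2 - 48*k^3*l - k^3 + 56*k^2*l^2 - 6*k^2*l + 8*k^2 + 7*k*l^2 + 48*k*l - 56*l^2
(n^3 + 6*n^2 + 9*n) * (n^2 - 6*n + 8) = n^5 - 19*n^3 - 6*n^2 + 72*n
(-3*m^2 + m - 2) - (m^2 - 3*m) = -4*m^2 + 4*m - 2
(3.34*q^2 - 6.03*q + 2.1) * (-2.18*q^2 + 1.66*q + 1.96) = -7.2812*q^4 + 18.6898*q^3 - 8.0414*q^2 - 8.3328*q + 4.116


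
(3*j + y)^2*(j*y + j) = 9*j^3*y + 9*j^3 + 6*j^2*y^2 + 6*j^2*y + j*y^3 + j*y^2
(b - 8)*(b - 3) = b^2 - 11*b + 24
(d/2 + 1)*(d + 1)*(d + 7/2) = d^3/2 + 13*d^2/4 + 25*d/4 + 7/2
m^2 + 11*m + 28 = (m + 4)*(m + 7)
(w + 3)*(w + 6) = w^2 + 9*w + 18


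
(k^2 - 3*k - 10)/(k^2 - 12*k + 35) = (k + 2)/(k - 7)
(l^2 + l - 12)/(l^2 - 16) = (l - 3)/(l - 4)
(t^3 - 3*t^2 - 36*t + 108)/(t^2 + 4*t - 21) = (t^2 - 36)/(t + 7)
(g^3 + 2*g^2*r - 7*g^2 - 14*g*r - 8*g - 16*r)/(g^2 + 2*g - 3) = (g^3 + 2*g^2*r - 7*g^2 - 14*g*r - 8*g - 16*r)/(g^2 + 2*g - 3)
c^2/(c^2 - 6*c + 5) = c^2/(c^2 - 6*c + 5)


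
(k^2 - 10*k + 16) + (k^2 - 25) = 2*k^2 - 10*k - 9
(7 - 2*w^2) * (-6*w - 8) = 12*w^3 + 16*w^2 - 42*w - 56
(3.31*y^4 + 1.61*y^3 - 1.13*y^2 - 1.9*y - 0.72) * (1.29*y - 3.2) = 4.2699*y^5 - 8.5151*y^4 - 6.6097*y^3 + 1.165*y^2 + 5.1512*y + 2.304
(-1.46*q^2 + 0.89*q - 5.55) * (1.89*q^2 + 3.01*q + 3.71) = -2.7594*q^4 - 2.7125*q^3 - 13.2272*q^2 - 13.4036*q - 20.5905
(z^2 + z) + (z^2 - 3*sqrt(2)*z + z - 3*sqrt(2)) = 2*z^2 - 3*sqrt(2)*z + 2*z - 3*sqrt(2)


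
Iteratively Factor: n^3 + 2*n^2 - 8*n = (n)*(n^2 + 2*n - 8) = n*(n + 4)*(n - 2)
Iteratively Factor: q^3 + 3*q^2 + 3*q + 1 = (q + 1)*(q^2 + 2*q + 1) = (q + 1)^2*(q + 1)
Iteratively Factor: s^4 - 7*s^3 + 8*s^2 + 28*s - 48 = (s - 2)*(s^3 - 5*s^2 - 2*s + 24) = (s - 2)*(s + 2)*(s^2 - 7*s + 12) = (s - 3)*(s - 2)*(s + 2)*(s - 4)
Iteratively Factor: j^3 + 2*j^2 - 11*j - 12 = (j - 3)*(j^2 + 5*j + 4) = (j - 3)*(j + 1)*(j + 4)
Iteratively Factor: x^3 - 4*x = (x)*(x^2 - 4) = x*(x + 2)*(x - 2)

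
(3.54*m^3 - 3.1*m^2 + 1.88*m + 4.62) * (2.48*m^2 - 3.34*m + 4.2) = 8.7792*m^5 - 19.5116*m^4 + 29.8844*m^3 - 7.8416*m^2 - 7.5348*m + 19.404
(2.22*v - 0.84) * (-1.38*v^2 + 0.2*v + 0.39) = -3.0636*v^3 + 1.6032*v^2 + 0.6978*v - 0.3276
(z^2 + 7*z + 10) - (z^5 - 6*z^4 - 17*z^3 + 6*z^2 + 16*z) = -z^5 + 6*z^4 + 17*z^3 - 5*z^2 - 9*z + 10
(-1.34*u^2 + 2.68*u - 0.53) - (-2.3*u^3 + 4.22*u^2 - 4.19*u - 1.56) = 2.3*u^3 - 5.56*u^2 + 6.87*u + 1.03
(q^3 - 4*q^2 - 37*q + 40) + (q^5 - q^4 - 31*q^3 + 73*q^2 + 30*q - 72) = q^5 - q^4 - 30*q^3 + 69*q^2 - 7*q - 32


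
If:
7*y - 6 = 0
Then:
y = 6/7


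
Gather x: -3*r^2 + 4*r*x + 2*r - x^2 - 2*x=-3*r^2 + 2*r - x^2 + x*(4*r - 2)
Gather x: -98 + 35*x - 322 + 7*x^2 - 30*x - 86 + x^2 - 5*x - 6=8*x^2 - 512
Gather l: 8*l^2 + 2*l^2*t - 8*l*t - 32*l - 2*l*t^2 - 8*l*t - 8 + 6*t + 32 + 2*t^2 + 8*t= l^2*(2*t + 8) + l*(-2*t^2 - 16*t - 32) + 2*t^2 + 14*t + 24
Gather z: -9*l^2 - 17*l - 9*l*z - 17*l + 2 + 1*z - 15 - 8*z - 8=-9*l^2 - 34*l + z*(-9*l - 7) - 21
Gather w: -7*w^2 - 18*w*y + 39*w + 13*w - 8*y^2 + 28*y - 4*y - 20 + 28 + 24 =-7*w^2 + w*(52 - 18*y) - 8*y^2 + 24*y + 32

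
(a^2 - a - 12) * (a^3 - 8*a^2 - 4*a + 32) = a^5 - 9*a^4 - 8*a^3 + 132*a^2 + 16*a - 384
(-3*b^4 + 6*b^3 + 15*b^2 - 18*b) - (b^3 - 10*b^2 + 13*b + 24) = -3*b^4 + 5*b^3 + 25*b^2 - 31*b - 24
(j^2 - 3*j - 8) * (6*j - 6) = 6*j^3 - 24*j^2 - 30*j + 48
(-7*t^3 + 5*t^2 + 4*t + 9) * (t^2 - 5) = -7*t^5 + 5*t^4 + 39*t^3 - 16*t^2 - 20*t - 45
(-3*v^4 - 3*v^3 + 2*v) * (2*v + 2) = -6*v^5 - 12*v^4 - 6*v^3 + 4*v^2 + 4*v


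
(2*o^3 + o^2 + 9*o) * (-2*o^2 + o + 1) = -4*o^5 - 15*o^3 + 10*o^2 + 9*o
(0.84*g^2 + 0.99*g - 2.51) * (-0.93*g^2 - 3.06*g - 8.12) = -0.7812*g^4 - 3.4911*g^3 - 7.5159*g^2 - 0.358199999999999*g + 20.3812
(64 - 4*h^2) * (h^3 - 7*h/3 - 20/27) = -4*h^5 + 220*h^3/3 + 80*h^2/27 - 448*h/3 - 1280/27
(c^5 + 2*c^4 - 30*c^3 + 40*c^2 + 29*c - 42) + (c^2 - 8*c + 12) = c^5 + 2*c^4 - 30*c^3 + 41*c^2 + 21*c - 30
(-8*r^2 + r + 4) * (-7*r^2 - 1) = 56*r^4 - 7*r^3 - 20*r^2 - r - 4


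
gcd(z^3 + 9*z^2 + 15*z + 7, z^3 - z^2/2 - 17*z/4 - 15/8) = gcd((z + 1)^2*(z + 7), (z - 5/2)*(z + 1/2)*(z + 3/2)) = 1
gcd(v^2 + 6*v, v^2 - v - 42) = v + 6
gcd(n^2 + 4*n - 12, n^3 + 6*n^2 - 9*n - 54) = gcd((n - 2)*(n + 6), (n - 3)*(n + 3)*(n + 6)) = n + 6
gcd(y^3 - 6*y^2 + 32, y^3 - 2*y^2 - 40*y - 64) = y + 2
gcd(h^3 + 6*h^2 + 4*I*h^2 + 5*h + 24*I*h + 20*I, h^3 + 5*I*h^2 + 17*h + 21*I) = 1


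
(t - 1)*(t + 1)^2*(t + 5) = t^4 + 6*t^3 + 4*t^2 - 6*t - 5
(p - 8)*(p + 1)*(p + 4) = p^3 - 3*p^2 - 36*p - 32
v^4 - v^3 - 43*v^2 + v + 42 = (v - 7)*(v - 1)*(v + 1)*(v + 6)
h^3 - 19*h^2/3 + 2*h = h*(h - 6)*(h - 1/3)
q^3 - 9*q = q*(q - 3)*(q + 3)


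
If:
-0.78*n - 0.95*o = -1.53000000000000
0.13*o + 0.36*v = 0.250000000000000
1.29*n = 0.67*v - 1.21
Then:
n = -1.04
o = 2.46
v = -0.20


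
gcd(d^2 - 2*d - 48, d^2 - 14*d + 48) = d - 8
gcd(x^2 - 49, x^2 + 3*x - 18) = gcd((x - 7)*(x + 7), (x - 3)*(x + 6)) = 1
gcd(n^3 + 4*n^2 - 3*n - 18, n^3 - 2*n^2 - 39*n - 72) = n^2 + 6*n + 9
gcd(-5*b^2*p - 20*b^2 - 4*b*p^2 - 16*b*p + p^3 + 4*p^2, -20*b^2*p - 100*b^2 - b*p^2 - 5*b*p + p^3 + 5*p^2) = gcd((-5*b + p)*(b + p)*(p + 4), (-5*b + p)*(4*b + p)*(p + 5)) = -5*b + p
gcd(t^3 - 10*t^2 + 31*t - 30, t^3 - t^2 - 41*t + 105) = t^2 - 8*t + 15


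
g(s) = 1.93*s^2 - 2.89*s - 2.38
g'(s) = 3.86*s - 2.89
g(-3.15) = 25.87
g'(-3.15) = -15.05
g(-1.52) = 6.47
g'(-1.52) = -8.76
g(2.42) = 1.93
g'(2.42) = 6.45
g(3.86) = 15.22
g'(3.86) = 12.01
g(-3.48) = 31.05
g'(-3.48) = -16.32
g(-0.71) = 0.64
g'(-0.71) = -5.63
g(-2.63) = 18.57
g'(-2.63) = -13.04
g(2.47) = 2.26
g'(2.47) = 6.64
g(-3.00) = 23.66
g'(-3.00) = -14.47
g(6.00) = 49.76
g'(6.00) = 20.27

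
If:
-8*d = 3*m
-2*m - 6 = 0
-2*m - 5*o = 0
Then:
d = 9/8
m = -3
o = 6/5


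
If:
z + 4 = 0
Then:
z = -4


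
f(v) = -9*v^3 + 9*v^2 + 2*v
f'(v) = -27*v^2 + 18*v + 2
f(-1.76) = 73.42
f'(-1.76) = -113.32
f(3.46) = -258.13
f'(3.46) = -258.95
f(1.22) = -0.51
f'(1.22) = -16.23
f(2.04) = -34.87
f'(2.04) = -73.64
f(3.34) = -228.26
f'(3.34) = -239.08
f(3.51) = -271.29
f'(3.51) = -267.46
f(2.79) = -119.82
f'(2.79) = -157.95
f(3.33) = -225.87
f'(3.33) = -237.46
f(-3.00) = 318.00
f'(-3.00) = -295.00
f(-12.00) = 16824.00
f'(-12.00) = -4102.00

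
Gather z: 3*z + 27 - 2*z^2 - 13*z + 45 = -2*z^2 - 10*z + 72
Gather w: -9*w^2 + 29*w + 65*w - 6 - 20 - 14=-9*w^2 + 94*w - 40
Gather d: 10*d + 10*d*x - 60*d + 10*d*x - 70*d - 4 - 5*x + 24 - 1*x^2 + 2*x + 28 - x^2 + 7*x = d*(20*x - 120) - 2*x^2 + 4*x + 48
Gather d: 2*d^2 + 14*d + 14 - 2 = 2*d^2 + 14*d + 12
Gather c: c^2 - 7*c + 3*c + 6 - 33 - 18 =c^2 - 4*c - 45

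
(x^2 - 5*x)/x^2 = (x - 5)/x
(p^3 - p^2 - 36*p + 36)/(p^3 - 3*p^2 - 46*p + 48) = (p - 6)/(p - 8)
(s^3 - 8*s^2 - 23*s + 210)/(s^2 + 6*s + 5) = (s^2 - 13*s + 42)/(s + 1)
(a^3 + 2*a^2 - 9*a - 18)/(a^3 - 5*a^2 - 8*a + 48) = (a^2 - a - 6)/(a^2 - 8*a + 16)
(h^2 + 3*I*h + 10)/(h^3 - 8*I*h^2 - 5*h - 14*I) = (h + 5*I)/(h^2 - 6*I*h + 7)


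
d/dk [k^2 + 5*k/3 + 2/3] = 2*k + 5/3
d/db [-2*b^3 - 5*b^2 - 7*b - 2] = -6*b^2 - 10*b - 7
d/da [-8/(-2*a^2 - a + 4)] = 8*(-4*a - 1)/(2*a^2 + a - 4)^2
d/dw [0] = 0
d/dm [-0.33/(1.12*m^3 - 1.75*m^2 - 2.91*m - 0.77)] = (1.1088*m^2 - 1.155*m - 0.9603)/(-1.12*m^3 + 1.75*m^2 + 2.91*m + 0.77)^2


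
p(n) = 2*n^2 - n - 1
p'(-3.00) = -13.00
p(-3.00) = 20.00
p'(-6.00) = -25.00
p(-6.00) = 77.00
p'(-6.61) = -27.44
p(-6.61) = 92.99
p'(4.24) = 15.96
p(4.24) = 30.72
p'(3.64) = 13.56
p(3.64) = 21.86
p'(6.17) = 23.68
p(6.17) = 68.97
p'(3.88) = 14.52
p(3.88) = 25.23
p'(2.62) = 9.48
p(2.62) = 10.11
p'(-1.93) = -8.72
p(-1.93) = 8.38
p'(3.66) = 13.64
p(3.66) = 22.13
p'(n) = 4*n - 1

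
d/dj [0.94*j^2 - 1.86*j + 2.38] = 1.88*j - 1.86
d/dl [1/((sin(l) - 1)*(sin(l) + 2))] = -(sin(2*l) + cos(l))/((sin(l) - 1)^2*(sin(l) + 2)^2)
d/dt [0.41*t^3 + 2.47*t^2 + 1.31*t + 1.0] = 1.23*t^2 + 4.94*t + 1.31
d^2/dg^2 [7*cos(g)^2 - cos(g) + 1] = cos(g) - 14*cos(2*g)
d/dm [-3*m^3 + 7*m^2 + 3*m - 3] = -9*m^2 + 14*m + 3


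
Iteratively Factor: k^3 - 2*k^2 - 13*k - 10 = (k - 5)*(k^2 + 3*k + 2) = (k - 5)*(k + 2)*(k + 1)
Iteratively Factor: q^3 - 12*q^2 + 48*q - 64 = (q - 4)*(q^2 - 8*q + 16) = (q - 4)^2*(q - 4)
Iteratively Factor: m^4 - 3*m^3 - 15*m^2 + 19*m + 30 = (m + 1)*(m^3 - 4*m^2 - 11*m + 30) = (m - 5)*(m + 1)*(m^2 + m - 6) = (m - 5)*(m + 1)*(m + 3)*(m - 2)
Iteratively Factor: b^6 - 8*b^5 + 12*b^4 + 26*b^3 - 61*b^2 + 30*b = (b - 1)*(b^5 - 7*b^4 + 5*b^3 + 31*b^2 - 30*b) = b*(b - 1)*(b^4 - 7*b^3 + 5*b^2 + 31*b - 30) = b*(b - 5)*(b - 1)*(b^3 - 2*b^2 - 5*b + 6) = b*(b - 5)*(b - 1)*(b + 2)*(b^2 - 4*b + 3) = b*(b - 5)*(b - 1)^2*(b + 2)*(b - 3)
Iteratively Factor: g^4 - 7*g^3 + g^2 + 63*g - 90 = (g - 2)*(g^3 - 5*g^2 - 9*g + 45) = (g - 2)*(g + 3)*(g^2 - 8*g + 15) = (g - 3)*(g - 2)*(g + 3)*(g - 5)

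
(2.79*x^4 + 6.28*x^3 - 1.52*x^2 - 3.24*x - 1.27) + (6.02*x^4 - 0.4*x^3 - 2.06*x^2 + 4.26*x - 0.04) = 8.81*x^4 + 5.88*x^3 - 3.58*x^2 + 1.02*x - 1.31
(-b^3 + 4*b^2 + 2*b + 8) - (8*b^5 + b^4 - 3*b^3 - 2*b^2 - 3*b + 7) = -8*b^5 - b^4 + 2*b^3 + 6*b^2 + 5*b + 1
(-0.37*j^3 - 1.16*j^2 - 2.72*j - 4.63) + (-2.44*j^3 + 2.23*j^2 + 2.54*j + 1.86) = -2.81*j^3 + 1.07*j^2 - 0.18*j - 2.77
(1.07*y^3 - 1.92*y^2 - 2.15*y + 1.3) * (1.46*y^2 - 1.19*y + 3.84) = 1.5622*y^5 - 4.0765*y^4 + 3.2546*y^3 - 2.9163*y^2 - 9.803*y + 4.992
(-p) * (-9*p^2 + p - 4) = 9*p^3 - p^2 + 4*p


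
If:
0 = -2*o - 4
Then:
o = -2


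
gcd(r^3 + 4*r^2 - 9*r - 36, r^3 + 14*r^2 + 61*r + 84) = r^2 + 7*r + 12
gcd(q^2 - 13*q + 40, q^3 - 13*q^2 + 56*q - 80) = q - 5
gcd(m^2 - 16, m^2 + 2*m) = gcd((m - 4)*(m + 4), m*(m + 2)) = 1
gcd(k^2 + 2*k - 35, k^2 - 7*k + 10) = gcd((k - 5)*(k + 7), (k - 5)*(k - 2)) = k - 5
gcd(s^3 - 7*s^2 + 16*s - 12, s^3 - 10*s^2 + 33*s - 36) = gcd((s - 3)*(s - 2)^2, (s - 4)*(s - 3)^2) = s - 3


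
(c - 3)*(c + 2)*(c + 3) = c^3 + 2*c^2 - 9*c - 18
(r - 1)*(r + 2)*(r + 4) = r^3 + 5*r^2 + 2*r - 8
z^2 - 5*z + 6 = (z - 3)*(z - 2)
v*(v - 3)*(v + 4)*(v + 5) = v^4 + 6*v^3 - 7*v^2 - 60*v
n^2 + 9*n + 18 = (n + 3)*(n + 6)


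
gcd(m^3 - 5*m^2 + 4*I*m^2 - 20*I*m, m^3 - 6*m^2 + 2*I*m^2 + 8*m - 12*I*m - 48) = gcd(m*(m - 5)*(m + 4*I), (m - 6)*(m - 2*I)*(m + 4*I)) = m + 4*I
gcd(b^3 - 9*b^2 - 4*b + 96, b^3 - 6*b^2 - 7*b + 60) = b^2 - b - 12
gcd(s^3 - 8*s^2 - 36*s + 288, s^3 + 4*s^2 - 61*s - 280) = s - 8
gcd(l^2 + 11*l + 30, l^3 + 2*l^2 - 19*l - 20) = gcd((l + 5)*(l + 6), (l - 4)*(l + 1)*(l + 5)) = l + 5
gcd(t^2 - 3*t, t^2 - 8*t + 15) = t - 3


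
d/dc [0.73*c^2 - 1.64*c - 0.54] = 1.46*c - 1.64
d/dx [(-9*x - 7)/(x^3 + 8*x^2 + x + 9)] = (-9*x^3 - 72*x^2 - 9*x + (9*x + 7)*(3*x^2 + 16*x + 1) - 81)/(x^3 + 8*x^2 + x + 9)^2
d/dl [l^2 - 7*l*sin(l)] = -7*l*cos(l) + 2*l - 7*sin(l)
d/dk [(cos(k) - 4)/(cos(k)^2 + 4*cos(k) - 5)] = (cos(k)^2 - 8*cos(k) - 11)*sin(k)/(cos(k)^2 + 4*cos(k) - 5)^2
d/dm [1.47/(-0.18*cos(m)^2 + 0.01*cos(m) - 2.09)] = (0.0147 - 0.5292*cos(m))*sin(m)/(0.18*cos(m)^2 - 0.01*cos(m) + 2.09)^2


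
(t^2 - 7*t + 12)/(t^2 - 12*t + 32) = (t - 3)/(t - 8)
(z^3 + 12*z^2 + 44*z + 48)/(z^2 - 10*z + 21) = (z^3 + 12*z^2 + 44*z + 48)/(z^2 - 10*z + 21)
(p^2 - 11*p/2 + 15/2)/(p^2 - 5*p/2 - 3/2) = (2*p - 5)/(2*p + 1)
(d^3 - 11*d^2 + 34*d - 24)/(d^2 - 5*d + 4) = d - 6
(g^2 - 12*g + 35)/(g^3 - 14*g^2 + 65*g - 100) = (g - 7)/(g^2 - 9*g + 20)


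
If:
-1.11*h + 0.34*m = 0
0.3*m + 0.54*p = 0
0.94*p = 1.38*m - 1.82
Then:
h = 0.29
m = 0.96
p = -0.53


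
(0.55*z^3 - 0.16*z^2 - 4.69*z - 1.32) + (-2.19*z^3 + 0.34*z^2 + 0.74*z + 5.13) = -1.64*z^3 + 0.18*z^2 - 3.95*z + 3.81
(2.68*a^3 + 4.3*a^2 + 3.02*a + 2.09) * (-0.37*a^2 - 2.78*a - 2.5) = -0.9916*a^5 - 9.0414*a^4 - 19.7714*a^3 - 19.9189*a^2 - 13.3602*a - 5.225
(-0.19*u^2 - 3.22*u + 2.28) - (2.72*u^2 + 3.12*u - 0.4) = -2.91*u^2 - 6.34*u + 2.68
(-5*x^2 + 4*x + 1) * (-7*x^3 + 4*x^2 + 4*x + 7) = 35*x^5 - 48*x^4 - 11*x^3 - 15*x^2 + 32*x + 7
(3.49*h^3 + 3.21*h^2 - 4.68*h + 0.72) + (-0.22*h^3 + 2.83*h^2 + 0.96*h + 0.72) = 3.27*h^3 + 6.04*h^2 - 3.72*h + 1.44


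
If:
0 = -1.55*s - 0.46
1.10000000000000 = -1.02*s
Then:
No Solution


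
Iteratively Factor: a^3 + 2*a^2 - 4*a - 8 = (a - 2)*(a^2 + 4*a + 4) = (a - 2)*(a + 2)*(a + 2)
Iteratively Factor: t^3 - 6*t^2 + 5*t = (t - 1)*(t^2 - 5*t) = t*(t - 1)*(t - 5)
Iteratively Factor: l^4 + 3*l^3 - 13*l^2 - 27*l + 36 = (l + 3)*(l^3 - 13*l + 12) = (l - 3)*(l + 3)*(l^2 + 3*l - 4) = (l - 3)*(l + 3)*(l + 4)*(l - 1)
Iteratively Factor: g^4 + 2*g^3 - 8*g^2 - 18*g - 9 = (g + 1)*(g^3 + g^2 - 9*g - 9) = (g + 1)*(g + 3)*(g^2 - 2*g - 3) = (g + 1)^2*(g + 3)*(g - 3)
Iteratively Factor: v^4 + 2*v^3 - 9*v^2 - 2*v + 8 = (v - 2)*(v^3 + 4*v^2 - v - 4) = (v - 2)*(v + 1)*(v^2 + 3*v - 4) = (v - 2)*(v + 1)*(v + 4)*(v - 1)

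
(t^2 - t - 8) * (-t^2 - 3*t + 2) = -t^4 - 2*t^3 + 13*t^2 + 22*t - 16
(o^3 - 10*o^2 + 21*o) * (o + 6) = o^4 - 4*o^3 - 39*o^2 + 126*o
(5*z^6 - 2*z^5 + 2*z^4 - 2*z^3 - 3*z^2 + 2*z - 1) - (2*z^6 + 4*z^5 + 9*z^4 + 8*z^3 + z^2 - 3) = 3*z^6 - 6*z^5 - 7*z^4 - 10*z^3 - 4*z^2 + 2*z + 2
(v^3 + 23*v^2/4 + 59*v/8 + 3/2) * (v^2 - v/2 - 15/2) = v^5 + 21*v^4/4 - 3*v^3 - 725*v^2/16 - 897*v/16 - 45/4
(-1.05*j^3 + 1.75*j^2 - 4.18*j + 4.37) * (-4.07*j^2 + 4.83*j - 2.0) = 4.2735*j^5 - 12.194*j^4 + 27.5651*j^3 - 41.4753*j^2 + 29.4671*j - 8.74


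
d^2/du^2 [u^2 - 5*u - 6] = 2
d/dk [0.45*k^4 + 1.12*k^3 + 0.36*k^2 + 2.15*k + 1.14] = 1.8*k^3 + 3.36*k^2 + 0.72*k + 2.15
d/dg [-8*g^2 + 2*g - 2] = 2 - 16*g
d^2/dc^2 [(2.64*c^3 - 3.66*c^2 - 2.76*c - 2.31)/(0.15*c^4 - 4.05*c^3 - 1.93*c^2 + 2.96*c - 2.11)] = (0.1188*c^9 - 0.494100000000003*c^8 + 17.18118*c^7 - 154.0791*c^6 + 4.71231000000034*c^5 - 1126.50777*c^4 + 23.6068199999999*c^3 + 379.27755*c^2 + 335.57859*c - 88.72965)/(0.003375*c^12 - 0.273375*c^11 + 7.25085*c^10 - 59.195475*c^9 - 104.225895*c^8 + 102.946095*c^7 + 35.411948*c^6 - 177.954258*c^5 + 79.463244*c^4 + 44.165369*c^3 - 81.238587*c^2 + 39.534648*c - 9.393931)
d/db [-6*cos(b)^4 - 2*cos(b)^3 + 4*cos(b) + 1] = 2*(12*cos(b)^3 + 3*cos(b)^2 - 2)*sin(b)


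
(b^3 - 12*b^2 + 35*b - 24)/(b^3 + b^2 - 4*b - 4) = (b^3 - 12*b^2 + 35*b - 24)/(b^3 + b^2 - 4*b - 4)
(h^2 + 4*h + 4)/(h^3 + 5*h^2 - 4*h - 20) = (h + 2)/(h^2 + 3*h - 10)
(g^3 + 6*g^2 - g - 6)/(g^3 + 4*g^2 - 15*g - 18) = (g - 1)/(g - 3)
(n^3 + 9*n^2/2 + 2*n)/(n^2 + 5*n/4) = 2*(2*n^2 + 9*n + 4)/(4*n + 5)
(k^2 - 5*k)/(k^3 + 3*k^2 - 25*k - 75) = k/(k^2 + 8*k + 15)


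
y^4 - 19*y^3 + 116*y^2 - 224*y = y*(y - 8)*(y - 7)*(y - 4)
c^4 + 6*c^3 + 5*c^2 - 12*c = c*(c - 1)*(c + 3)*(c + 4)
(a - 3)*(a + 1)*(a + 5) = a^3 + 3*a^2 - 13*a - 15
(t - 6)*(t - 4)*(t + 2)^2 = t^4 - 6*t^3 - 12*t^2 + 56*t + 96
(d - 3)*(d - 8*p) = d^2 - 8*d*p - 3*d + 24*p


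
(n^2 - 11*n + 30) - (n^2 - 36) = 66 - 11*n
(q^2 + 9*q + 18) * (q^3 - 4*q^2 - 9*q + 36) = q^5 + 5*q^4 - 27*q^3 - 117*q^2 + 162*q + 648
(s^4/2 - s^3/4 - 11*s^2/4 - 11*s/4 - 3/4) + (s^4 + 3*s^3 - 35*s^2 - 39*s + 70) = 3*s^4/2 + 11*s^3/4 - 151*s^2/4 - 167*s/4 + 277/4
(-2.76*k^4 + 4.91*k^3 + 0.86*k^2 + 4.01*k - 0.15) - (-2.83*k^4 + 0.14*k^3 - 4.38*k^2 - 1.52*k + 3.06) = 0.0700000000000003*k^4 + 4.77*k^3 + 5.24*k^2 + 5.53*k - 3.21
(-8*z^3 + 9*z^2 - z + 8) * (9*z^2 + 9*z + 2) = -72*z^5 + 9*z^4 + 56*z^3 + 81*z^2 + 70*z + 16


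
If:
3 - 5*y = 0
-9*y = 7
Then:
No Solution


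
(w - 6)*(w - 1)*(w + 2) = w^3 - 5*w^2 - 8*w + 12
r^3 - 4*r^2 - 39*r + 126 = (r - 7)*(r - 3)*(r + 6)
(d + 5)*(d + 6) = d^2 + 11*d + 30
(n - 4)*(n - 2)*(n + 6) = n^3 - 28*n + 48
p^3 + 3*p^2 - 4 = (p - 1)*(p + 2)^2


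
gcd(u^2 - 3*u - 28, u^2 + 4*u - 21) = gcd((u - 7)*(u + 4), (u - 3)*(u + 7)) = 1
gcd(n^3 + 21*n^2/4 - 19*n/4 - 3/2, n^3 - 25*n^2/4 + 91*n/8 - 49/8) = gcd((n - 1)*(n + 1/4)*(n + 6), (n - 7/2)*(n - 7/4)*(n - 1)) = n - 1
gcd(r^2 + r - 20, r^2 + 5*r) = r + 5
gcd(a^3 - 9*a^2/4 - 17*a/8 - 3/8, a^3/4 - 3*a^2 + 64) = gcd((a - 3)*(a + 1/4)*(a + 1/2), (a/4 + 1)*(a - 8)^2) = 1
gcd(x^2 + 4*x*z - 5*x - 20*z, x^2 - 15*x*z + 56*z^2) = 1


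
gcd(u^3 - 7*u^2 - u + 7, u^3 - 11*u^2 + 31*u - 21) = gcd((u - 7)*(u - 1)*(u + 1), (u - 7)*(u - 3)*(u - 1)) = u^2 - 8*u + 7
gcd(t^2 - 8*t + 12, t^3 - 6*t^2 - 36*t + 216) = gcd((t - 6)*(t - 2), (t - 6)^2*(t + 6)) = t - 6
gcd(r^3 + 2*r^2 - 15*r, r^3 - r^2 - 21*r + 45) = r^2 + 2*r - 15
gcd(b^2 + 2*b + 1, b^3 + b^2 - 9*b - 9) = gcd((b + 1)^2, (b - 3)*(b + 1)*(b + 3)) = b + 1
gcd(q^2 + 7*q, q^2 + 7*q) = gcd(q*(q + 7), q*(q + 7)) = q^2 + 7*q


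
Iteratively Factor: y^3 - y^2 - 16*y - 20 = (y + 2)*(y^2 - 3*y - 10) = (y - 5)*(y + 2)*(y + 2)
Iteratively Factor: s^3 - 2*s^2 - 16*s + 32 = (s - 2)*(s^2 - 16) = (s - 4)*(s - 2)*(s + 4)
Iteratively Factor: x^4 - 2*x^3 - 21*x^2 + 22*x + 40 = (x + 1)*(x^3 - 3*x^2 - 18*x + 40) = (x + 1)*(x + 4)*(x^2 - 7*x + 10) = (x - 5)*(x + 1)*(x + 4)*(x - 2)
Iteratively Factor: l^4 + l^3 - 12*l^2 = (l + 4)*(l^3 - 3*l^2) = l*(l + 4)*(l^2 - 3*l) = l^2*(l + 4)*(l - 3)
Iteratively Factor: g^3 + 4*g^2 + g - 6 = (g - 1)*(g^2 + 5*g + 6) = (g - 1)*(g + 3)*(g + 2)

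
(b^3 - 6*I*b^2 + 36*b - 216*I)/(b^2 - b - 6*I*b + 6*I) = (b^2 + 36)/(b - 1)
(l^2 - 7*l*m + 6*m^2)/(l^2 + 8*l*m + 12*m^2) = (l^2 - 7*l*m + 6*m^2)/(l^2 + 8*l*m + 12*m^2)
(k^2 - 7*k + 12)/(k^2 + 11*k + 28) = (k^2 - 7*k + 12)/(k^2 + 11*k + 28)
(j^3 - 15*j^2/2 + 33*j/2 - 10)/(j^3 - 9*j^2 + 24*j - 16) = (j - 5/2)/(j - 4)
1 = 1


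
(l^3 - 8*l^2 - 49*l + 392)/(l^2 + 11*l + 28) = (l^2 - 15*l + 56)/(l + 4)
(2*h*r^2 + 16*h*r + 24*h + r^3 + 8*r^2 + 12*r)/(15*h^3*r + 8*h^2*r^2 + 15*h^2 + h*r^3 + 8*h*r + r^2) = (2*h*r^2 + 16*h*r + 24*h + r^3 + 8*r^2 + 12*r)/(15*h^3*r + 8*h^2*r^2 + 15*h^2 + h*r^3 + 8*h*r + r^2)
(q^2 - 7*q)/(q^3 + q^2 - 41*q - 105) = q/(q^2 + 8*q + 15)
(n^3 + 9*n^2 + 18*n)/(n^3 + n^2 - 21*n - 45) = n*(n + 6)/(n^2 - 2*n - 15)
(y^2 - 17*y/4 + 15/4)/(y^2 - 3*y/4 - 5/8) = 2*(y - 3)/(2*y + 1)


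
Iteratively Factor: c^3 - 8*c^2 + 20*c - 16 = (c - 4)*(c^2 - 4*c + 4) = (c - 4)*(c - 2)*(c - 2)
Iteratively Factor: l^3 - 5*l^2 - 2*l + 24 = (l + 2)*(l^2 - 7*l + 12) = (l - 4)*(l + 2)*(l - 3)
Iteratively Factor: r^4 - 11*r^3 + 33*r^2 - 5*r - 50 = (r + 1)*(r^3 - 12*r^2 + 45*r - 50) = (r - 5)*(r + 1)*(r^2 - 7*r + 10) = (r - 5)^2*(r + 1)*(r - 2)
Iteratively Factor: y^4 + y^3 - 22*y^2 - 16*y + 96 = (y + 3)*(y^3 - 2*y^2 - 16*y + 32) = (y + 3)*(y + 4)*(y^2 - 6*y + 8) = (y - 4)*(y + 3)*(y + 4)*(y - 2)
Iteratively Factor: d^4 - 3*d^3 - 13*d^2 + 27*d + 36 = (d - 3)*(d^3 - 13*d - 12) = (d - 4)*(d - 3)*(d^2 + 4*d + 3) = (d - 4)*(d - 3)*(d + 1)*(d + 3)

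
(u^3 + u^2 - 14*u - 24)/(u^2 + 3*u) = u - 2 - 8/u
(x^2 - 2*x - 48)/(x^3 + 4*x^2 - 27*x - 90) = (x - 8)/(x^2 - 2*x - 15)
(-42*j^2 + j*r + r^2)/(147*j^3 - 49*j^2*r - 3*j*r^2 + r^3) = (-6*j + r)/(21*j^2 - 10*j*r + r^2)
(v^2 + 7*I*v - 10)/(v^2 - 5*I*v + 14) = (v + 5*I)/(v - 7*I)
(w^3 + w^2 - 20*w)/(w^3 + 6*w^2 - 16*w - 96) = w*(w + 5)/(w^2 + 10*w + 24)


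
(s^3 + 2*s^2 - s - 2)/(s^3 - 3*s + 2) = (s + 1)/(s - 1)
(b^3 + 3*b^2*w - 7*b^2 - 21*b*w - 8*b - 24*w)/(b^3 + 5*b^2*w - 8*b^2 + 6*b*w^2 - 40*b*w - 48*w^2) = (b + 1)/(b + 2*w)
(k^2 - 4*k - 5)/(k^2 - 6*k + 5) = (k + 1)/(k - 1)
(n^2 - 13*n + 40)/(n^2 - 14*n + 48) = (n - 5)/(n - 6)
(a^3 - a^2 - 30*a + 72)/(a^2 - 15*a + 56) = (a^3 - a^2 - 30*a + 72)/(a^2 - 15*a + 56)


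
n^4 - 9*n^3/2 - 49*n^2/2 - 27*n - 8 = (n - 8)*(n + 1/2)*(n + 1)*(n + 2)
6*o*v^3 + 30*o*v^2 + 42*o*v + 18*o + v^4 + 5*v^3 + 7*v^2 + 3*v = (6*o + v)*(v + 1)^2*(v + 3)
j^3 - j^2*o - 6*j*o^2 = j*(j - 3*o)*(j + 2*o)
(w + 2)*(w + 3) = w^2 + 5*w + 6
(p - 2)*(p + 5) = p^2 + 3*p - 10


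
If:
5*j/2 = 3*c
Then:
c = 5*j/6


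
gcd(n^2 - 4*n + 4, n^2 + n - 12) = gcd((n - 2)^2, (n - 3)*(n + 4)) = 1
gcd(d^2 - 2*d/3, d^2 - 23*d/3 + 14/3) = d - 2/3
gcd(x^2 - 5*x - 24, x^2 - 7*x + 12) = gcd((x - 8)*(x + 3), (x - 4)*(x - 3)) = 1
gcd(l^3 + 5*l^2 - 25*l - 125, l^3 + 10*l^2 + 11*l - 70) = l + 5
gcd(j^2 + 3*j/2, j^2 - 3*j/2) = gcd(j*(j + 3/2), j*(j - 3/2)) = j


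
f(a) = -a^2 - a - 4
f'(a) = -2*a - 1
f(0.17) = -4.20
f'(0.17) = -1.34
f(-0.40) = -3.76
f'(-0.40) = -0.20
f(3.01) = -16.07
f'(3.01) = -7.02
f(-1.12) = -4.13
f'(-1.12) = 1.24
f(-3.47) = -12.57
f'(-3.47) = 5.94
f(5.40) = -38.56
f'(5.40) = -11.80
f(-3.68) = -13.86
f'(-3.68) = 6.36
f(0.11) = -4.12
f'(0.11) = -1.22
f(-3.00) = -10.00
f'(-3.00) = 5.00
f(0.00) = -4.00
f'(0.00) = -1.00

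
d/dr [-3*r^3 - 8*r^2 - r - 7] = -9*r^2 - 16*r - 1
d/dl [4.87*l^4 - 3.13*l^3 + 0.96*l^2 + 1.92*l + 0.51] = 19.48*l^3 - 9.39*l^2 + 1.92*l + 1.92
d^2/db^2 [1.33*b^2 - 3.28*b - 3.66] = 2.66000000000000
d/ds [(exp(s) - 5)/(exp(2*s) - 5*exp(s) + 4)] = (-(exp(s) - 5)*(2*exp(s) - 5) + exp(2*s) - 5*exp(s) + 4)*exp(s)/(exp(2*s) - 5*exp(s) + 4)^2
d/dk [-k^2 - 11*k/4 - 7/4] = -2*k - 11/4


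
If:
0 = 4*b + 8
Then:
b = -2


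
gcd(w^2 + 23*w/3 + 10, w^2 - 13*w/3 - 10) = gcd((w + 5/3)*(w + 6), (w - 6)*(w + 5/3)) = w + 5/3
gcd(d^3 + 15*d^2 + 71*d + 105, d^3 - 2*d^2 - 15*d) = d + 3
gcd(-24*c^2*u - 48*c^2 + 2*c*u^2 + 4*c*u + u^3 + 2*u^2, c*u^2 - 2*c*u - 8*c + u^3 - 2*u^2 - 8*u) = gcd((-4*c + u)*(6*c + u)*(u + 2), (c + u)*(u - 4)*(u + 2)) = u + 2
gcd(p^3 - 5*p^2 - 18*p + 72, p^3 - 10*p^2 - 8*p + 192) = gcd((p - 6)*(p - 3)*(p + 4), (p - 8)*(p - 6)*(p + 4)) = p^2 - 2*p - 24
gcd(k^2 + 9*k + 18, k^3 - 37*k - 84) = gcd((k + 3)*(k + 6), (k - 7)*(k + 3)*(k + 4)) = k + 3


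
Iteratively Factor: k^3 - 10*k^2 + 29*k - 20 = (k - 4)*(k^2 - 6*k + 5) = (k - 4)*(k - 1)*(k - 5)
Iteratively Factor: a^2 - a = (a)*(a - 1)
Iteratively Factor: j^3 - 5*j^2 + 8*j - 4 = (j - 2)*(j^2 - 3*j + 2) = (j - 2)^2*(j - 1)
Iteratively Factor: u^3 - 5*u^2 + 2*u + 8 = (u + 1)*(u^2 - 6*u + 8) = (u - 4)*(u + 1)*(u - 2)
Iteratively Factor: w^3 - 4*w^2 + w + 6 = (w - 3)*(w^2 - w - 2) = (w - 3)*(w + 1)*(w - 2)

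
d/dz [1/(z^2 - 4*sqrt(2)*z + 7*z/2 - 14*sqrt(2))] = 2*(-4*z - 7 + 8*sqrt(2))/(2*z^2 - 8*sqrt(2)*z + 7*z - 28*sqrt(2))^2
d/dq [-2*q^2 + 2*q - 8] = 2 - 4*q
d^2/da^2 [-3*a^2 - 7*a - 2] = -6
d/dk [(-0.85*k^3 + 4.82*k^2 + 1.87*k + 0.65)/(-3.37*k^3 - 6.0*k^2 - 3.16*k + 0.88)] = (21.3434*k^4 + 17.9758*k^3 + 0.316299999999998*k^2 + 16.2832*k + 3.6996)/(11.3569*k^6 + 40.44*k^5 + 57.2984*k^4 + 31.9888*k^3 - 0.574399999999999*k^2 - 5.5616*k + 0.7744)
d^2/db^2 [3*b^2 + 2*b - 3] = 6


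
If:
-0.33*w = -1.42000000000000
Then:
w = 4.30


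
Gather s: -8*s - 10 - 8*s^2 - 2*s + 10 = -8*s^2 - 10*s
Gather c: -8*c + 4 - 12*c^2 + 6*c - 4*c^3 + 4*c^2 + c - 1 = -4*c^3 - 8*c^2 - c + 3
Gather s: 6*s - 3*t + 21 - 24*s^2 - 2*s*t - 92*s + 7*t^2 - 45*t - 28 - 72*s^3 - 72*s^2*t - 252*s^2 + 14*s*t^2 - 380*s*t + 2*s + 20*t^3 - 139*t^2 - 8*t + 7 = -72*s^3 + s^2*(-72*t - 276) + s*(14*t^2 - 382*t - 84) + 20*t^3 - 132*t^2 - 56*t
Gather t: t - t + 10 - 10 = 0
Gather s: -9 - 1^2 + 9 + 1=0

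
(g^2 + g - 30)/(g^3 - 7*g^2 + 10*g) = (g + 6)/(g*(g - 2))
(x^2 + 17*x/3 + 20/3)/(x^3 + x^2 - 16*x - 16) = (x + 5/3)/(x^2 - 3*x - 4)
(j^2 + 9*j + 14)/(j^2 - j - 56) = (j + 2)/(j - 8)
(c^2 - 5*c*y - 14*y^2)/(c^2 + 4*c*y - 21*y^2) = (c^2 - 5*c*y - 14*y^2)/(c^2 + 4*c*y - 21*y^2)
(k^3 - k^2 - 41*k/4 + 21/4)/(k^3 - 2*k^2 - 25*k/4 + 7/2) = (k + 3)/(k + 2)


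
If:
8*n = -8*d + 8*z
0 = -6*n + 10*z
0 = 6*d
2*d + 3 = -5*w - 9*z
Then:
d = 0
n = 0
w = -3/5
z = 0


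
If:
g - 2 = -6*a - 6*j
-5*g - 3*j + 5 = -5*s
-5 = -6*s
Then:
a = 1/36 - 9*j/10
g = 11/6 - 3*j/5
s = 5/6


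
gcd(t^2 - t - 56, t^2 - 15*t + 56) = t - 8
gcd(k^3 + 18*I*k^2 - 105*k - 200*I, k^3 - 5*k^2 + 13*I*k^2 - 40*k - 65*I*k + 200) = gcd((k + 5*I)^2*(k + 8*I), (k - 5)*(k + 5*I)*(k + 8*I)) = k^2 + 13*I*k - 40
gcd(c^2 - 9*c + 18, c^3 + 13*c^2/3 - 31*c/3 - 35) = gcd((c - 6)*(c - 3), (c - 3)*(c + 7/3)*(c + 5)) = c - 3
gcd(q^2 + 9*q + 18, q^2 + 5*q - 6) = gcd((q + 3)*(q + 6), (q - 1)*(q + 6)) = q + 6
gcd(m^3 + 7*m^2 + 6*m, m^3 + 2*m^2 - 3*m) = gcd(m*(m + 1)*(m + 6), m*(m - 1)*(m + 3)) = m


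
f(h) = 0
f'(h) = 0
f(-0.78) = 0.00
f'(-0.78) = 0.00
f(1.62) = 0.00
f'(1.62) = 0.00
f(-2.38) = 0.00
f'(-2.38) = 0.00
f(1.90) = 0.00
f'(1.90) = 0.00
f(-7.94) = 0.00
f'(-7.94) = 0.00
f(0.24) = 0.00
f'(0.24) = 0.00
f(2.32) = 0.00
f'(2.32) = 0.00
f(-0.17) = 0.00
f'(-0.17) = 0.00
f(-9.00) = 0.00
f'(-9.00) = 0.00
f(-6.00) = 0.00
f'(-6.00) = 0.00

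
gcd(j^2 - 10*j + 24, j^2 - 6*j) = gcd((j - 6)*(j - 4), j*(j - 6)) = j - 6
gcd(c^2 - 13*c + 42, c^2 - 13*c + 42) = c^2 - 13*c + 42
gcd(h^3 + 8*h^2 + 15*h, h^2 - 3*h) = h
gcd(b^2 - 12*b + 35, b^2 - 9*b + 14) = b - 7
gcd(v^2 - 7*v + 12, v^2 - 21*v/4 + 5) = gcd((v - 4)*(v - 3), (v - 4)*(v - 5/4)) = v - 4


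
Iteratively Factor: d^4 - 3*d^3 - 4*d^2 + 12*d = (d + 2)*(d^3 - 5*d^2 + 6*d) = (d - 2)*(d + 2)*(d^2 - 3*d) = d*(d - 2)*(d + 2)*(d - 3)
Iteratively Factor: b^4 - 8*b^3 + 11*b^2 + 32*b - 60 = (b - 3)*(b^3 - 5*b^2 - 4*b + 20) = (b - 3)*(b - 2)*(b^2 - 3*b - 10) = (b - 5)*(b - 3)*(b - 2)*(b + 2)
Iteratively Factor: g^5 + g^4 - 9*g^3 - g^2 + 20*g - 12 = (g - 1)*(g^4 + 2*g^3 - 7*g^2 - 8*g + 12) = (g - 1)*(g + 2)*(g^3 - 7*g + 6) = (g - 1)*(g + 2)*(g + 3)*(g^2 - 3*g + 2) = (g - 2)*(g - 1)*(g + 2)*(g + 3)*(g - 1)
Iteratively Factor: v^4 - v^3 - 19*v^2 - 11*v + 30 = (v - 1)*(v^3 - 19*v - 30) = (v - 1)*(v + 2)*(v^2 - 2*v - 15) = (v - 1)*(v + 2)*(v + 3)*(v - 5)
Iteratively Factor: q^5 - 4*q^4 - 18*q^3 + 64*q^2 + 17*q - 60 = (q + 4)*(q^4 - 8*q^3 + 14*q^2 + 8*q - 15) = (q - 3)*(q + 4)*(q^3 - 5*q^2 - q + 5) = (q - 5)*(q - 3)*(q + 4)*(q^2 - 1) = (q - 5)*(q - 3)*(q - 1)*(q + 4)*(q + 1)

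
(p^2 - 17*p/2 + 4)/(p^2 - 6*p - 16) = (p - 1/2)/(p + 2)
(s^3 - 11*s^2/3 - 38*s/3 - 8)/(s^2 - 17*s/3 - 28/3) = (s^2 - 5*s - 6)/(s - 7)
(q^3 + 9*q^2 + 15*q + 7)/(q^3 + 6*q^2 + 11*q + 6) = (q^2 + 8*q + 7)/(q^2 + 5*q + 6)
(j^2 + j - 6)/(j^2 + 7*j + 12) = (j - 2)/(j + 4)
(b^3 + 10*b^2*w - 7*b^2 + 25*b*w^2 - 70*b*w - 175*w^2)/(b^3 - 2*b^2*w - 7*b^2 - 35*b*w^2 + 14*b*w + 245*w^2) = (-b - 5*w)/(-b + 7*w)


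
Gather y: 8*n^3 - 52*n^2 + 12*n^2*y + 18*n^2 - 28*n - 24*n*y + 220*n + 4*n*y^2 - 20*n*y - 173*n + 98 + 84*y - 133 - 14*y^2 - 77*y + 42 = 8*n^3 - 34*n^2 + 19*n + y^2*(4*n - 14) + y*(12*n^2 - 44*n + 7) + 7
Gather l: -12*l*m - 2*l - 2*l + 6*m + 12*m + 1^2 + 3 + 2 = l*(-12*m - 4) + 18*m + 6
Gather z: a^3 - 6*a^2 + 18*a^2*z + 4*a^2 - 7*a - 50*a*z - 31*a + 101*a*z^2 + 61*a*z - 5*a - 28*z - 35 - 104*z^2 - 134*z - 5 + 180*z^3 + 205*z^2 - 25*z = a^3 - 2*a^2 - 43*a + 180*z^3 + z^2*(101*a + 101) + z*(18*a^2 + 11*a - 187) - 40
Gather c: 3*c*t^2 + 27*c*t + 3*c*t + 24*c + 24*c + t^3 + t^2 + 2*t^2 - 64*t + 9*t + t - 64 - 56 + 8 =c*(3*t^2 + 30*t + 48) + t^3 + 3*t^2 - 54*t - 112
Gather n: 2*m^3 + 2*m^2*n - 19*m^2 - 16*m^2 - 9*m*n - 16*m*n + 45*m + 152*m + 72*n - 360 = 2*m^3 - 35*m^2 + 197*m + n*(2*m^2 - 25*m + 72) - 360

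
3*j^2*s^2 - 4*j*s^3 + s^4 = s^2*(-3*j + s)*(-j + s)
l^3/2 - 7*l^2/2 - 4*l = l*(l/2 + 1/2)*(l - 8)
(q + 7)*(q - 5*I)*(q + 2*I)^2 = q^4 + 7*q^3 - I*q^3 + 16*q^2 - 7*I*q^2 + 112*q + 20*I*q + 140*I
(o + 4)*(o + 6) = o^2 + 10*o + 24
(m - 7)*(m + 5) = m^2 - 2*m - 35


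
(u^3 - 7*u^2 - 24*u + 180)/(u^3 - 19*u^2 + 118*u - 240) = (u^2 - u - 30)/(u^2 - 13*u + 40)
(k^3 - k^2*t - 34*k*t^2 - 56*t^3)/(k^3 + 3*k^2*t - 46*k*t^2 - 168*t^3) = (k + 2*t)/(k + 6*t)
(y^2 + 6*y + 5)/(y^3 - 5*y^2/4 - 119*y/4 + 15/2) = 4*(y + 1)/(4*y^2 - 25*y + 6)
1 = 1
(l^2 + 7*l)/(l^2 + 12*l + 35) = l/(l + 5)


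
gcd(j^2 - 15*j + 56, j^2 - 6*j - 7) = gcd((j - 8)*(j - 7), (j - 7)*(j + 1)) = j - 7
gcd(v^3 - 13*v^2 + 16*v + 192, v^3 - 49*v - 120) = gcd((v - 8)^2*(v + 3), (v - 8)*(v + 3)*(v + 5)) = v^2 - 5*v - 24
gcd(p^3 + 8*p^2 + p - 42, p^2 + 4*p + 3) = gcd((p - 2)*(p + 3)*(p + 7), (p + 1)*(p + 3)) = p + 3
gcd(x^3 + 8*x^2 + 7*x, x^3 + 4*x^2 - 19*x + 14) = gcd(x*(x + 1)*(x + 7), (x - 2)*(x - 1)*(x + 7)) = x + 7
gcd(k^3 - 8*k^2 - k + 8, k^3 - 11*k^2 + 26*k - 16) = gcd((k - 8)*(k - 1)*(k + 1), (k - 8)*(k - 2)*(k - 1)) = k^2 - 9*k + 8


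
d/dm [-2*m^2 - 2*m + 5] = -4*m - 2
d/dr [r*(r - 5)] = 2*r - 5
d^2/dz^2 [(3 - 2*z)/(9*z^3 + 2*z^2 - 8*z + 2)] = 4*(-243*z^5 + 675*z^4 + 140*z^3 - 198*z^2 - 141*z + 74)/(729*z^9 + 486*z^8 - 1836*z^7 - 370*z^6 + 1848*z^5 - 456*z^4 - 596*z^3 + 408*z^2 - 96*z + 8)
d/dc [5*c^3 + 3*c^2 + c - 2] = 15*c^2 + 6*c + 1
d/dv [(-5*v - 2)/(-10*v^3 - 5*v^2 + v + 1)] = (50*v^3 + 25*v^2 - 5*v - (5*v + 2)*(30*v^2 + 10*v - 1) - 5)/(10*v^3 + 5*v^2 - v - 1)^2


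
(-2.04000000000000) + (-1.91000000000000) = -3.95000000000000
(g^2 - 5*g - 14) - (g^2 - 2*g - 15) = 1 - 3*g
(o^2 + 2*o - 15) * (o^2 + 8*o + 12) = o^4 + 10*o^3 + 13*o^2 - 96*o - 180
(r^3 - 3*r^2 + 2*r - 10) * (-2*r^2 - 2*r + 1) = -2*r^5 + 4*r^4 + 3*r^3 + 13*r^2 + 22*r - 10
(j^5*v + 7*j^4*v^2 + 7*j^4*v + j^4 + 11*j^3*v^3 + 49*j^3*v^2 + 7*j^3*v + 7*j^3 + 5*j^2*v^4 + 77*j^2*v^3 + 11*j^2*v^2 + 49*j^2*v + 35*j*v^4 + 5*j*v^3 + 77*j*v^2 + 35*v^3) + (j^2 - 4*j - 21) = j^5*v + 7*j^4*v^2 + 7*j^4*v + j^4 + 11*j^3*v^3 + 49*j^3*v^2 + 7*j^3*v + 7*j^3 + 5*j^2*v^4 + 77*j^2*v^3 + 11*j^2*v^2 + 49*j^2*v + j^2 + 35*j*v^4 + 5*j*v^3 + 77*j*v^2 - 4*j + 35*v^3 - 21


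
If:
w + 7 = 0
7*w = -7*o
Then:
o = 7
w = -7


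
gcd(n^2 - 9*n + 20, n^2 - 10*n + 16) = 1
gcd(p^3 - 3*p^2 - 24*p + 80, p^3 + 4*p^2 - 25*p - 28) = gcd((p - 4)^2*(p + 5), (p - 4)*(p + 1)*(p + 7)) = p - 4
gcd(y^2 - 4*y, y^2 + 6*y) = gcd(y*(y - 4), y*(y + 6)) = y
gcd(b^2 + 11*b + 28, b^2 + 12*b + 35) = b + 7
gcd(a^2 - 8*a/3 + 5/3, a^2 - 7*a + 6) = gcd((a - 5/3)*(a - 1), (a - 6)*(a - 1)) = a - 1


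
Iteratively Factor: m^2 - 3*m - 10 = (m - 5)*(m + 2)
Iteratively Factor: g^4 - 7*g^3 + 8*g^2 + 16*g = (g - 4)*(g^3 - 3*g^2 - 4*g) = (g - 4)^2*(g^2 + g) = (g - 4)^2*(g + 1)*(g)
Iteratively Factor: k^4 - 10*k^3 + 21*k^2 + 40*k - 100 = (k - 2)*(k^3 - 8*k^2 + 5*k + 50) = (k - 5)*(k - 2)*(k^2 - 3*k - 10) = (k - 5)^2*(k - 2)*(k + 2)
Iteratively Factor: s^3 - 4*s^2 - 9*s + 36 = (s + 3)*(s^2 - 7*s + 12) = (s - 4)*(s + 3)*(s - 3)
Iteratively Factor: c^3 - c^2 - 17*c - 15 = (c + 1)*(c^2 - 2*c - 15) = (c + 1)*(c + 3)*(c - 5)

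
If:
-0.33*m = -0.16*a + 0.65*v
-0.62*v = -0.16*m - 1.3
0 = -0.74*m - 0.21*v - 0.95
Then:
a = 3.07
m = -1.75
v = 1.65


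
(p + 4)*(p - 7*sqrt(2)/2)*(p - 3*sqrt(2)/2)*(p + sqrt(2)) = p^4 - 4*sqrt(2)*p^3 + 4*p^3 - 16*sqrt(2)*p^2 + p^2/2 + 2*p + 21*sqrt(2)*p/2 + 42*sqrt(2)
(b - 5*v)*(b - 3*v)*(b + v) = b^3 - 7*b^2*v + 7*b*v^2 + 15*v^3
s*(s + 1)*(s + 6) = s^3 + 7*s^2 + 6*s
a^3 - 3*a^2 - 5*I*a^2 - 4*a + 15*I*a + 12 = (a - 3)*(a - 4*I)*(a - I)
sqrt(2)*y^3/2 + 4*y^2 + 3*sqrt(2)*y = y*(y + 3*sqrt(2))*(sqrt(2)*y/2 + 1)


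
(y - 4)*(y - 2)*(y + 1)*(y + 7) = y^4 + 2*y^3 - 33*y^2 + 22*y + 56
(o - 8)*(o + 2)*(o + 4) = o^3 - 2*o^2 - 40*o - 64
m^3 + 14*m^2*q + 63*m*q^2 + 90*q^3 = (m + 3*q)*(m + 5*q)*(m + 6*q)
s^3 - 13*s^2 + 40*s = s*(s - 8)*(s - 5)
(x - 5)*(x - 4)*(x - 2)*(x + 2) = x^4 - 9*x^3 + 16*x^2 + 36*x - 80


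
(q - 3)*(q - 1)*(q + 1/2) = q^3 - 7*q^2/2 + q + 3/2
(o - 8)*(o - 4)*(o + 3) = o^3 - 9*o^2 - 4*o + 96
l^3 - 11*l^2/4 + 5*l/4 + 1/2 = (l - 2)*(l - 1)*(l + 1/4)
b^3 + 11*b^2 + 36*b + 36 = (b + 2)*(b + 3)*(b + 6)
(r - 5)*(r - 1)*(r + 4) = r^3 - 2*r^2 - 19*r + 20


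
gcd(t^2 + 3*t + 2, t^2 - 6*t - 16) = t + 2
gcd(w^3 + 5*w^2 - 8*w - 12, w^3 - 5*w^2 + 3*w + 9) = w + 1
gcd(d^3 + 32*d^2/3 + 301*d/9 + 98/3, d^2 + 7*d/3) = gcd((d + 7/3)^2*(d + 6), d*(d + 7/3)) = d + 7/3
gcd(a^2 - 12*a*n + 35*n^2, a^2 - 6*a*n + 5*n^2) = a - 5*n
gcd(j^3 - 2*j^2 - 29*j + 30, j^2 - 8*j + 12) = j - 6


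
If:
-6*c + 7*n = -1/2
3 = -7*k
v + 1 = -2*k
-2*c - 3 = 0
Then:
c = -3/2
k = -3/7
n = -19/14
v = -1/7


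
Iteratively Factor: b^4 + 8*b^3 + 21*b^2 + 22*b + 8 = (b + 2)*(b^3 + 6*b^2 + 9*b + 4) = (b + 1)*(b + 2)*(b^2 + 5*b + 4) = (b + 1)^2*(b + 2)*(b + 4)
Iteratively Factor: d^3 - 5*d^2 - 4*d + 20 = (d - 5)*(d^2 - 4) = (d - 5)*(d + 2)*(d - 2)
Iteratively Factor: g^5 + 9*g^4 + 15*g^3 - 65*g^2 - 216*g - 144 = (g - 3)*(g^4 + 12*g^3 + 51*g^2 + 88*g + 48) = (g - 3)*(g + 3)*(g^3 + 9*g^2 + 24*g + 16) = (g - 3)*(g + 3)*(g + 4)*(g^2 + 5*g + 4) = (g - 3)*(g + 3)*(g + 4)^2*(g + 1)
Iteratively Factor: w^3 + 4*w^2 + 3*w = (w)*(w^2 + 4*w + 3) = w*(w + 3)*(w + 1)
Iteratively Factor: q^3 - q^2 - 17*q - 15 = (q + 3)*(q^2 - 4*q - 5) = (q + 1)*(q + 3)*(q - 5)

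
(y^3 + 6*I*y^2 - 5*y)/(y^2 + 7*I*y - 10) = y*(y + I)/(y + 2*I)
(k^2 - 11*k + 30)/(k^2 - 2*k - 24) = (k - 5)/(k + 4)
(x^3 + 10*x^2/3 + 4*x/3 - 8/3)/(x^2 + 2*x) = x + 4/3 - 4/(3*x)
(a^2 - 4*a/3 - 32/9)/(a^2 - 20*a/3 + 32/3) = (a + 4/3)/(a - 4)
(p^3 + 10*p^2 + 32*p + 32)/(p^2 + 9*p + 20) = (p^2 + 6*p + 8)/(p + 5)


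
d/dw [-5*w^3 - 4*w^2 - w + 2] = -15*w^2 - 8*w - 1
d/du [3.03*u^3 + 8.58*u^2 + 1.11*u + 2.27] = 9.09*u^2 + 17.16*u + 1.11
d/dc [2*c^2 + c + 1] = 4*c + 1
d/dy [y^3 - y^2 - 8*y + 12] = 3*y^2 - 2*y - 8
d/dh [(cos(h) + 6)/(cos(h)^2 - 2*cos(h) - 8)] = (cos(h)^2 + 12*cos(h) - 4)*sin(h)/(sin(h)^2 + 2*cos(h) + 7)^2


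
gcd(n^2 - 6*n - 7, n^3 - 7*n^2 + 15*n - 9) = 1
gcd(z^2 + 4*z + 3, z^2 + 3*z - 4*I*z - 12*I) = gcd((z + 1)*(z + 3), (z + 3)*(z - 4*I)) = z + 3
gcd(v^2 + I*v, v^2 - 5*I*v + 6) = v + I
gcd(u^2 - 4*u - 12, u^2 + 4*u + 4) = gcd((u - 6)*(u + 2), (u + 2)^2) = u + 2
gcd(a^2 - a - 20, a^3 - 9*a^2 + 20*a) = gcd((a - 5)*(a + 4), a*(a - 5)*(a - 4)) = a - 5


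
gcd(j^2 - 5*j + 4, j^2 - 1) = j - 1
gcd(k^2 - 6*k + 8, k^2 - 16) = k - 4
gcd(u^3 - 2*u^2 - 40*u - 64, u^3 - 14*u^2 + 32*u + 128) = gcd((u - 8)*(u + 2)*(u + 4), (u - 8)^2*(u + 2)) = u^2 - 6*u - 16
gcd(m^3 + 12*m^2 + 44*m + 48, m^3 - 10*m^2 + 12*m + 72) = m + 2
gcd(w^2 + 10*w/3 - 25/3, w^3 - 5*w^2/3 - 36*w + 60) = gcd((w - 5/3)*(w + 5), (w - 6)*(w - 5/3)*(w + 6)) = w - 5/3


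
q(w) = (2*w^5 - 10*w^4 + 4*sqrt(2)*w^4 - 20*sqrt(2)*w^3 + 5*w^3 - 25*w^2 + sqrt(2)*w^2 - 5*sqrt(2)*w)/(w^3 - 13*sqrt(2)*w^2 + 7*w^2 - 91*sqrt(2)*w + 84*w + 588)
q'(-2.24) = 0.32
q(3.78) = -3.11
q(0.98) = -0.10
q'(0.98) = -0.25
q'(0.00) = -0.01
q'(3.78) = -1.14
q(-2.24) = -0.10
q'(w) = (-3*w^2 - 14*w + 26*sqrt(2)*w - 84 + 91*sqrt(2))*(2*w^5 - 10*w^4 + 4*sqrt(2)*w^4 - 20*sqrt(2)*w^3 + 5*w^3 - 25*w^2 + sqrt(2)*w^2 - 5*sqrt(2)*w)/(w^3 - 13*sqrt(2)*w^2 + 7*w^2 - 91*sqrt(2)*w + 84*w + 588)^2 + (10*w^4 - 40*w^3 + 16*sqrt(2)*w^3 - 60*sqrt(2)*w^2 + 15*w^2 - 50*w + 2*sqrt(2)*w - 5*sqrt(2))/(w^3 - 13*sqrt(2)*w^2 + 7*w^2 - 91*sqrt(2)*w + 84*w + 588)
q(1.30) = -0.21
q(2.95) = -1.84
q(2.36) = -1.02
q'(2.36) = -1.18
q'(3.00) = -1.59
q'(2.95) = -1.57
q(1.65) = -0.39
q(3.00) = -1.92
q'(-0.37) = 0.00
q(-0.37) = 0.00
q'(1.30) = -0.41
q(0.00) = 0.00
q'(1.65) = -0.63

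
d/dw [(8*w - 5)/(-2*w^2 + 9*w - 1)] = (16*w^2 - 20*w + 37)/(4*w^4 - 36*w^3 + 85*w^2 - 18*w + 1)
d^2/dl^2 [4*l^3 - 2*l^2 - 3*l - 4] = 24*l - 4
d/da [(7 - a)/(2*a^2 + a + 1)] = (-2*a^2 - a + (a - 7)*(4*a + 1) - 1)/(2*a^2 + a + 1)^2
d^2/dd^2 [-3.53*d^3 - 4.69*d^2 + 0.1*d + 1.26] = -21.18*d - 9.38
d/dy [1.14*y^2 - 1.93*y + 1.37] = 2.28*y - 1.93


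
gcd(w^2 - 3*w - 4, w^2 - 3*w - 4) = w^2 - 3*w - 4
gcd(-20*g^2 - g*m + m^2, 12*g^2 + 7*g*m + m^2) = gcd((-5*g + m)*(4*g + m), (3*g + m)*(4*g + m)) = 4*g + m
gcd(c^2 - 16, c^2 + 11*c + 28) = c + 4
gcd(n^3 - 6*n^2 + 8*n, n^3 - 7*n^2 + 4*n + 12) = n - 2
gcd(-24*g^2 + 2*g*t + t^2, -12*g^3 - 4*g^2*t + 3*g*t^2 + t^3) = 1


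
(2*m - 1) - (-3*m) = 5*m - 1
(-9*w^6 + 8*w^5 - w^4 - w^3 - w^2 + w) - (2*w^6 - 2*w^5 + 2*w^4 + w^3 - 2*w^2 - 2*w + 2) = -11*w^6 + 10*w^5 - 3*w^4 - 2*w^3 + w^2 + 3*w - 2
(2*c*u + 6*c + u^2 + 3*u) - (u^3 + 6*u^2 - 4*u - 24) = 2*c*u + 6*c - u^3 - 5*u^2 + 7*u + 24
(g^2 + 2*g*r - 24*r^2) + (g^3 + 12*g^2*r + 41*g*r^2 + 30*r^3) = g^3 + 12*g^2*r + g^2 + 41*g*r^2 + 2*g*r + 30*r^3 - 24*r^2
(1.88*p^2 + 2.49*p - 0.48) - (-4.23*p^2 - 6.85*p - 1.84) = 6.11*p^2 + 9.34*p + 1.36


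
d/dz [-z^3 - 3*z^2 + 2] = 3*z*(-z - 2)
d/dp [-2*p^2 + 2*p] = 2 - 4*p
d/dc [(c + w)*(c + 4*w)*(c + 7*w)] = 3*c^2 + 24*c*w + 39*w^2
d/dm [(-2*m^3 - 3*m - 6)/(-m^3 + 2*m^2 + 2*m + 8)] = 2*(-2*m^4 - 7*m^3 - 30*m^2 + 12*m - 6)/(m^6 - 4*m^5 - 8*m^3 + 36*m^2 + 32*m + 64)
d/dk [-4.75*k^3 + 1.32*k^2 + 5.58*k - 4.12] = -14.25*k^2 + 2.64*k + 5.58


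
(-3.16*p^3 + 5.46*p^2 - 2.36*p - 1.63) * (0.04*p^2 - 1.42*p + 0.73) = -0.1264*p^5 + 4.7056*p^4 - 10.1544*p^3 + 7.2718*p^2 + 0.5918*p - 1.1899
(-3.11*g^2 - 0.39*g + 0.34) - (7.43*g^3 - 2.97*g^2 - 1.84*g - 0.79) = -7.43*g^3 - 0.14*g^2 + 1.45*g + 1.13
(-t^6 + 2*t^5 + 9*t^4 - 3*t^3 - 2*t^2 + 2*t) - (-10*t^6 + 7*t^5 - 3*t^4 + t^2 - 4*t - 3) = 9*t^6 - 5*t^5 + 12*t^4 - 3*t^3 - 3*t^2 + 6*t + 3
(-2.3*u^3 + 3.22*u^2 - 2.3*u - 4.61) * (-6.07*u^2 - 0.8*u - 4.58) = 13.961*u^5 - 17.7054*u^4 + 21.919*u^3 + 15.0751*u^2 + 14.222*u + 21.1138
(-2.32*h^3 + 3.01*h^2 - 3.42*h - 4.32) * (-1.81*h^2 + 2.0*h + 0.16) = 4.1992*h^5 - 10.0881*h^4 + 11.839*h^3 + 1.4608*h^2 - 9.1872*h - 0.6912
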